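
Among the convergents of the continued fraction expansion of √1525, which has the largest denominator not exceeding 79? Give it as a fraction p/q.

1523/39

√1525 = [39; 19, 1, 1, 19, 78, …] (period length 5).
Convergents:
  p_0/q_0 = 39/1
  p_1/q_1 = 742/19
  p_2/q_2 = 781/20
  p_3/q_3 = 1523/39
  p_4/q_4 = 29718/761
q_3 = 39 ≤ 79 < 761 = q_4, so the answer is 1523/39.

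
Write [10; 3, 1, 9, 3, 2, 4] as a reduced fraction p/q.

Fold from the inside: start with 4/1.
  2 + 1/4 = 9/4
  3 + 4/9 = 31/9
  9 + 9/31 = 288/31
  1 + 31/288 = 319/288
  3 + 288/319 = 1245/319
  10 + 319/1245 = 12769/1245

12769/1245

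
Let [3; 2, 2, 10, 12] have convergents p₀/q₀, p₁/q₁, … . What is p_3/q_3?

177/52

Using pₖ = aₖpₖ₋₁ + pₖ₋₂, qₖ = aₖqₖ₋₁ + qₖ₋₂ (with p₋₁=1, p₋₂=0, q₋₁=0, q₋₂=1):
  k=0: a=3, p=3, q=1
  k=1: a=2, p=7, q=2
  k=2: a=2, p=17, q=5
  k=3: a=10, p=177, q=52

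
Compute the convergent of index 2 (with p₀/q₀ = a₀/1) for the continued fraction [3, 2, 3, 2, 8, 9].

24/7

Using pₖ = aₖpₖ₋₁ + pₖ₋₂, qₖ = aₖqₖ₋₁ + qₖ₋₂ (with p₋₁=1, p₋₂=0, q₋₁=0, q₋₂=1):
  k=0: a=3, p=3, q=1
  k=1: a=2, p=7, q=2
  k=2: a=3, p=24, q=7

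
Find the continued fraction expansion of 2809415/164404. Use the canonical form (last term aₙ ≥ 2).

[17; 11, 3, 3, 6, 19, 12]

2809415 = 17×164404 + 14547
164404 = 11×14547 + 4387
14547 = 3×4387 + 1386
4387 = 3×1386 + 229
1386 = 6×229 + 12
229 = 19×12 + 1
12 = 12×1 + 0  (stop)
So 2809415/164404 = [17; 11, 3, 3, 6, 19, 12].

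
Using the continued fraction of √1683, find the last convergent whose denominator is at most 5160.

√1683 = [41; 41, 82, …] (period length 2).
Convergents:
  p_0/q_0 = 41/1
  p_1/q_1 = 1682/41
  p_2/q_2 = 137965/3363
  p_3/q_3 = 5658247/137924
q_2 = 3363 ≤ 5160 < 137924 = q_3, so the answer is 137965/3363.

137965/3363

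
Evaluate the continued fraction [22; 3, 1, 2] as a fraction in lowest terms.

Fold from the inside: start with 2/1.
  1 + 1/2 = 3/2
  3 + 2/3 = 11/3
  22 + 3/11 = 245/11

245/11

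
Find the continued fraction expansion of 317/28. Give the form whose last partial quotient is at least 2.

[11; 3, 9]

317 = 11*28 + 9
28 = 3*9 + 1
9 = 9*1 + 0  (stop)
So 317/28 = [11; 3, 9].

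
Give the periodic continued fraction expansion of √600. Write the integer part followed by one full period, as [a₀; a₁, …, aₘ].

a₀ = ⌊√600⌋ = 24.
With m₀=0, d₀=1 and mₖ₊₁ = dₖaₖ − mₖ, dₖ₊₁ = (n − mₖ₊₁²)/dₖ, aₖ₊₁ = ⌊(a₀+mₖ₊₁)/dₖ₊₁⌋:
  k=1: m=24, d=24, a=2
  k=2: m=24, d=1, a=48
d=1 and a=2a₀=48 at k=2, so the next step gives (m, d) = (24, 24) again — its k=1 value — and the period has length 2.

[24; 2, 48]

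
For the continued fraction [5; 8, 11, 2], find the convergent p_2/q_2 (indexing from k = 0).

Using pₖ = aₖpₖ₋₁ + pₖ₋₂, qₖ = aₖqₖ₋₁ + qₖ₋₂ (with p₋₁=1, p₋₂=0, q₋₁=0, q₋₂=1):
  k=0: a=5, p=5, q=1
  k=1: a=8, p=41, q=8
  k=2: a=11, p=456, q=89

456/89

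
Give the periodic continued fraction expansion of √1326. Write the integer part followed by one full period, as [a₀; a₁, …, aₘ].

a₀ = ⌊√1326⌋ = 36.
With m₀=0, d₀=1 and mₖ₊₁ = dₖaₖ − mₖ, dₖ₊₁ = (n − mₖ₊₁²)/dₖ, aₖ₊₁ = ⌊(a₀+mₖ₊₁)/dₖ₊₁⌋:
  k=1: m=36, d=30, a=2
  k=2: m=24, d=25, a=2
  k=3: m=26, d=26, a=2
  k=4: m=26, d=25, a=2
  k=5: m=24, d=30, a=2
  k=6: m=36, d=1, a=72
d=1 and a=2a₀=72 at k=6, so the next step gives (m, d) = (36, 30) again — its k=1 value — and the period has length 6.

[36; 2, 2, 2, 2, 2, 72]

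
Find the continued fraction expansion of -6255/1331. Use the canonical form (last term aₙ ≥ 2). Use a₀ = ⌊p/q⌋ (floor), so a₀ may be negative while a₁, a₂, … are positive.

[-5; 3, 3, 18, 1, 2, 2]

-6255 = -5*1331 + 400
1331 = 3*400 + 131
400 = 3*131 + 7
131 = 18*7 + 5
7 = 1*5 + 2
5 = 2*2 + 1
2 = 2*1 + 0  (stop)
So -6255/1331 = [-5; 3, 3, 18, 1, 2, 2].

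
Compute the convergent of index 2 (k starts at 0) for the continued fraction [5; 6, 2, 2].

67/13

Using pₖ = aₖpₖ₋₁ + pₖ₋₂, qₖ = aₖqₖ₋₁ + qₖ₋₂ (with p₋₁=1, p₋₂=0, q₋₁=0, q₋₂=1):
  k=0: a=5, p=5, q=1
  k=1: a=6, p=31, q=6
  k=2: a=2, p=67, q=13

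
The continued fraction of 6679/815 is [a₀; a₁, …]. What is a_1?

6679 = 8·815 + 159   →  a_0 = 8
815 = 5·159 + 20   →  a_1 = 5

5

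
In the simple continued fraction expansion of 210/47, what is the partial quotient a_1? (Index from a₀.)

2

210 = 4·47 + 22   →  a_0 = 4
47 = 2·22 + 3   →  a_1 = 2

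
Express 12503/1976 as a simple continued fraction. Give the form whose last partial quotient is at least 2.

12503 = 6×1976 + 647
1976 = 3×647 + 35
647 = 18×35 + 17
35 = 2×17 + 1
17 = 17×1 + 0  (stop)
So 12503/1976 = [6; 3, 18, 2, 17].

[6; 3, 18, 2, 17]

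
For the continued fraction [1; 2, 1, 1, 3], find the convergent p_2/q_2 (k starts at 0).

Using pₖ = aₖpₖ₋₁ + pₖ₋₂, qₖ = aₖqₖ₋₁ + qₖ₋₂ (with p₋₁=1, p₋₂=0, q₋₁=0, q₋₂=1):
  k=0: a=1, p=1, q=1
  k=1: a=2, p=3, q=2
  k=2: a=1, p=4, q=3

4/3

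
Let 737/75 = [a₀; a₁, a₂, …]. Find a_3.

1

737 = 9·75 + 62   →  a_0 = 9
75 = 1·62 + 13   →  a_1 = 1
62 = 4·13 + 10   →  a_2 = 4
13 = 1·10 + 3   →  a_3 = 1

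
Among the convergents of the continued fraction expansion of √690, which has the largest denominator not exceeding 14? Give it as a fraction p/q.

√690 = [26; 3, 1, 2, 1, 3, 52, …] (period length 6).
Convergents:
  p_0/q_0 = 26/1
  p_1/q_1 = 79/3
  p_2/q_2 = 105/4
  p_3/q_3 = 289/11
  p_4/q_4 = 394/15
q_3 = 11 ≤ 14 < 15 = q_4, so the answer is 289/11.

289/11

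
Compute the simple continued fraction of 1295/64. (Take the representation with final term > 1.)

[20; 4, 3, 1, 3]

1295 = 20×64 + 15
64 = 4×15 + 4
15 = 3×4 + 3
4 = 1×3 + 1
3 = 3×1 + 0  (stop)
So 1295/64 = [20; 4, 3, 1, 3].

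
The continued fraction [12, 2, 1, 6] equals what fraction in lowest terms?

247/20

Fold from the inside: start with 6/1.
  1 + 1/6 = 7/6
  2 + 6/7 = 20/7
  12 + 7/20 = 247/20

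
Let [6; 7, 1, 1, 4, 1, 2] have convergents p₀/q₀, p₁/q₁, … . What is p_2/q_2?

Using pₖ = aₖpₖ₋₁ + pₖ₋₂, qₖ = aₖqₖ₋₁ + qₖ₋₂ (with p₋₁=1, p₋₂=0, q₋₁=0, q₋₂=1):
  k=0: a=6, p=6, q=1
  k=1: a=7, p=43, q=7
  k=2: a=1, p=49, q=8

49/8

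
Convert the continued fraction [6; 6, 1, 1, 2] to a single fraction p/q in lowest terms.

203/33

Fold from the inside: start with 2/1.
  1 + 1/2 = 3/2
  1 + 2/3 = 5/3
  6 + 3/5 = 33/5
  6 + 5/33 = 203/33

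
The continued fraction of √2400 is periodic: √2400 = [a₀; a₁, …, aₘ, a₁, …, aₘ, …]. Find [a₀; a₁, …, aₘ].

[48; 1, 96]

a₀ = ⌊√2400⌋ = 48.
With m₀=0, d₀=1 and mₖ₊₁ = dₖaₖ − mₖ, dₖ₊₁ = (n − mₖ₊₁²)/dₖ, aₖ₊₁ = ⌊(a₀+mₖ₊₁)/dₖ₊₁⌋:
  k=1: m=48, d=96, a=1
  k=2: m=48, d=1, a=96
d=1 and a=2a₀=96 at k=2, so the next step gives (m, d) = (48, 96) again — its k=1 value — and the period has length 2.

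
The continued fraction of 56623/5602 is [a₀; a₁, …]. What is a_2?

3

56623 = 10·5602 + 603   →  a_0 = 10
5602 = 9·603 + 175   →  a_1 = 9
603 = 3·175 + 78   →  a_2 = 3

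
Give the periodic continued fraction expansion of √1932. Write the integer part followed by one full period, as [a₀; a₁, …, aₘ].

[43; 1, 20, 1, 86]

a₀ = ⌊√1932⌋ = 43.
With m₀=0, d₀=1 and mₖ₊₁ = dₖaₖ − mₖ, dₖ₊₁ = (n − mₖ₊₁²)/dₖ, aₖ₊₁ = ⌊(a₀+mₖ₊₁)/dₖ₊₁⌋:
  k=1: m=43, d=83, a=1
  k=2: m=40, d=4, a=20
  k=3: m=40, d=83, a=1
  k=4: m=43, d=1, a=86
d=1 and a=2a₀=86 at k=4, so the next step gives (m, d) = (43, 83) again — its k=1 value — and the period has length 4.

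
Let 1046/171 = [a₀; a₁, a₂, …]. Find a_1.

8

1046 = 6·171 + 20   →  a_0 = 6
171 = 8·20 + 11   →  a_1 = 8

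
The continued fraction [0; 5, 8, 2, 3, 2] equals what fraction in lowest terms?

135/691

Fold from the inside: start with 2/1.
  3 + 1/2 = 7/2
  2 + 2/7 = 16/7
  8 + 7/16 = 135/16
  5 + 16/135 = 691/135
  0 + 135/691 = 135/691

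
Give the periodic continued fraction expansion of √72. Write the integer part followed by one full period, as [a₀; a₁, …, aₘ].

a₀ = ⌊√72⌋ = 8.
With m₀=0, d₀=1 and mₖ₊₁ = dₖaₖ − mₖ, dₖ₊₁ = (n − mₖ₊₁²)/dₖ, aₖ₊₁ = ⌊(a₀+mₖ₊₁)/dₖ₊₁⌋:
  k=1: m=8, d=8, a=2
  k=2: m=8, d=1, a=16
d=1 and a=2a₀=16 at k=2, so the next step gives (m, d) = (8, 8) again — its k=1 value — and the period has length 2.

[8; 2, 16]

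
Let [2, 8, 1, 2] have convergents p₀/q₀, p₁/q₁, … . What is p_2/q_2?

19/9

Using pₖ = aₖpₖ₋₁ + pₖ₋₂, qₖ = aₖqₖ₋₁ + qₖ₋₂ (with p₋₁=1, p₋₂=0, q₋₁=0, q₋₂=1):
  k=0: a=2, p=2, q=1
  k=1: a=8, p=17, q=8
  k=2: a=1, p=19, q=9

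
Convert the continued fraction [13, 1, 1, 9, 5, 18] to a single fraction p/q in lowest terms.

Using pₖ = aₖpₖ₋₁ + pₖ₋₂ and qₖ = aₖqₖ₋₁ + qₖ₋₂:
  k=0: a=13, p=13, q=1
  k=1: a=1, p=14, q=1
  k=2: a=1, p=27, q=2
  k=3: a=9, p=257, q=19
  k=4: a=5, p=1312, q=97
  k=5: a=18, p=23873, q=1765

23873/1765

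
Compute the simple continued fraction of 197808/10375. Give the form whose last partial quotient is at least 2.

[19; 15, 5, 3, 1, 15, 2]

197808 = 19·10375 + 683
10375 = 15·683 + 130
683 = 5·130 + 33
130 = 3·33 + 31
33 = 1·31 + 2
31 = 15·2 + 1
2 = 2·1 + 0  (stop)
So 197808/10375 = [19; 15, 5, 3, 1, 15, 2].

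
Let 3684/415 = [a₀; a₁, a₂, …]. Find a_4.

3

3684 = 8·415 + 364   →  a_0 = 8
415 = 1·364 + 51   →  a_1 = 1
364 = 7·51 + 7   →  a_2 = 7
51 = 7·7 + 2   →  a_3 = 7
7 = 3·2 + 1   →  a_4 = 3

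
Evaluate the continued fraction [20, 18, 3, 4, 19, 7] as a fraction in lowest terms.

Fold from the inside: start with 7/1.
  19 + 1/7 = 134/7
  4 + 7/134 = 543/134
  3 + 134/543 = 1763/543
  18 + 543/1763 = 32277/1763
  20 + 1763/32277 = 647303/32277

647303/32277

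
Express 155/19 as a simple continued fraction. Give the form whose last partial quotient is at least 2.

155 = 8×19 + 3
19 = 6×3 + 1
3 = 3×1 + 0  (stop)
So 155/19 = [8; 6, 3].

[8; 6, 3]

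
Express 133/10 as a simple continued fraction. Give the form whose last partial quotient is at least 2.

[13; 3, 3]

133 = 13×10 + 3
10 = 3×3 + 1
3 = 3×1 + 0  (stop)
So 133/10 = [13; 3, 3].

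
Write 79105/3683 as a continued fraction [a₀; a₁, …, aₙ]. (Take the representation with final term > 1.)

[21; 2, 11, 12, 4, 3]

79105 = 21·3683 + 1762
3683 = 2·1762 + 159
1762 = 11·159 + 13
159 = 12·13 + 3
13 = 4·3 + 1
3 = 3·1 + 0  (stop)
So 79105/3683 = [21; 2, 11, 12, 4, 3].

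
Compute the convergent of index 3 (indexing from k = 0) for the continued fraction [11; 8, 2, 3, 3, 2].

Using pₖ = aₖpₖ₋₁ + pₖ₋₂, qₖ = aₖqₖ₋₁ + qₖ₋₂ (with p₋₁=1, p₋₂=0, q₋₁=0, q₋₂=1):
  k=0: a=11, p=11, q=1
  k=1: a=8, p=89, q=8
  k=2: a=2, p=189, q=17
  k=3: a=3, p=656, q=59

656/59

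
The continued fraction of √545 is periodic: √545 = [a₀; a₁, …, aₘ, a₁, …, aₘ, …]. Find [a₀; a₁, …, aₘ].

a₀ = ⌊√545⌋ = 23.
With m₀=0, d₀=1 and mₖ₊₁ = dₖaₖ − mₖ, dₖ₊₁ = (n − mₖ₊₁²)/dₖ, aₖ₊₁ = ⌊(a₀+mₖ₊₁)/dₖ₊₁⌋:
  k=1: m=23, d=16, a=2
  k=2: m=9, d=29, a=1
  k=3: m=20, d=5, a=8
  k=4: m=20, d=29, a=1
  k=5: m=9, d=16, a=2
  k=6: m=23, d=1, a=46
d=1 and a=2a₀=46 at k=6, so the next step gives (m, d) = (23, 16) again — its k=1 value — and the period has length 6.

[23; 2, 1, 8, 1, 2, 46]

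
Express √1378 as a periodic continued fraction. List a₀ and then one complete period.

[37; 8, 4, 4, 8, 74]

a₀ = ⌊√1378⌋ = 37.
With m₀=0, d₀=1 and mₖ₊₁ = dₖaₖ − mₖ, dₖ₊₁ = (n − mₖ₊₁²)/dₖ, aₖ₊₁ = ⌊(a₀+mₖ₊₁)/dₖ₊₁⌋:
  k=1: m=37, d=9, a=8
  k=2: m=35, d=17, a=4
  k=3: m=33, d=17, a=4
  k=4: m=35, d=9, a=8
  k=5: m=37, d=1, a=74
d=1 and a=2a₀=74 at k=5, so the next step gives (m, d) = (37, 9) again — its k=1 value — and the period has length 5.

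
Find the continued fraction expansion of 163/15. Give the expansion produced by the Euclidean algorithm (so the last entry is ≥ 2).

[10; 1, 6, 2]

163 = 10*15 + 13
15 = 1*13 + 2
13 = 6*2 + 1
2 = 2*1 + 0  (stop)
So 163/15 = [10; 1, 6, 2].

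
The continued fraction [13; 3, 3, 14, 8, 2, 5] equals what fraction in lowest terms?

Using pₖ = aₖpₖ₋₁ + pₖ₋₂ and qₖ = aₖqₖ₋₁ + qₖ₋₂:
  k=0: a=13, p=13, q=1
  k=1: a=3, p=40, q=3
  k=2: a=3, p=133, q=10
  k=3: a=14, p=1902, q=143
  k=4: a=8, p=15349, q=1154
  k=5: a=2, p=32600, q=2451
  k=6: a=5, p=178349, q=13409

178349/13409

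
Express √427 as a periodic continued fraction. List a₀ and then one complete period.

[20; 1, 1, 1, 40]

a₀ = ⌊√427⌋ = 20.
With m₀=0, d₀=1 and mₖ₊₁ = dₖaₖ − mₖ, dₖ₊₁ = (n − mₖ₊₁²)/dₖ, aₖ₊₁ = ⌊(a₀+mₖ₊₁)/dₖ₊₁⌋:
  k=1: m=20, d=27, a=1
  k=2: m=7, d=14, a=1
  k=3: m=7, d=27, a=1
  k=4: m=20, d=1, a=40
d=1 and a=2a₀=40 at k=4, so the next step gives (m, d) = (20, 27) again — its k=1 value — and the period has length 4.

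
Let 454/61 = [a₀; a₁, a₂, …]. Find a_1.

454 = 7·61 + 27   →  a_0 = 7
61 = 2·27 + 7   →  a_1 = 2

2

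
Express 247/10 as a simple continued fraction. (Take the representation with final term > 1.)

[24; 1, 2, 3]

247 = 24·10 + 7
10 = 1·7 + 3
7 = 2·3 + 1
3 = 3·1 + 0  (stop)
So 247/10 = [24; 1, 2, 3].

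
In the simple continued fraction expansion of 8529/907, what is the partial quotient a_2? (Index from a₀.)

2

8529 = 9·907 + 366   →  a_0 = 9
907 = 2·366 + 175   →  a_1 = 2
366 = 2·175 + 16   →  a_2 = 2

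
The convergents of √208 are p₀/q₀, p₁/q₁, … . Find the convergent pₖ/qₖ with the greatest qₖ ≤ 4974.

√208 = [14; 2, 2, 1, 2, 2, 28, …] (period length 6).
Convergents:
  p_0/q_0 = 14/1
  p_1/q_1 = 29/2
  p_2/q_2 = 72/5
  p_3/q_3 = 101/7
  p_4/q_4 = 274/19
  p_5/q_5 = 649/45
  p_6/q_6 = 18446/1279
  p_7/q_7 = 37541/2603
  p_8/q_8 = 93528/6485
q_7 = 2603 ≤ 4974 < 6485 = q_8, so the answer is 37541/2603.

37541/2603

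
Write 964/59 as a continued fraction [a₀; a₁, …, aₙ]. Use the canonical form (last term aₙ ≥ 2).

964 = 16*59 + 20
59 = 2*20 + 19
20 = 1*19 + 1
19 = 19*1 + 0  (stop)
So 964/59 = [16; 2, 1, 19].

[16; 2, 1, 19]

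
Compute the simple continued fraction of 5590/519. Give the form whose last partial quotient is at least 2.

5590 = 10×519 + 400
519 = 1×400 + 119
400 = 3×119 + 43
119 = 2×43 + 33
43 = 1×33 + 10
33 = 3×10 + 3
10 = 3×3 + 1
3 = 3×1 + 0  (stop)
So 5590/519 = [10; 1, 3, 2, 1, 3, 3, 3].

[10; 1, 3, 2, 1, 3, 3, 3]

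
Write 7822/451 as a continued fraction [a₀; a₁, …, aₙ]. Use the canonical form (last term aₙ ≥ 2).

[17; 2, 1, 10, 14]

7822 = 17·451 + 155
451 = 2·155 + 141
155 = 1·141 + 14
141 = 10·14 + 1
14 = 14·1 + 0  (stop)
So 7822/451 = [17; 2, 1, 10, 14].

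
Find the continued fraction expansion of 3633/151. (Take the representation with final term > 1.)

[24; 16, 1, 3, 2]

3633 = 24*151 + 9
151 = 16*9 + 7
9 = 1*7 + 2
7 = 3*2 + 1
2 = 2*1 + 0  (stop)
So 3633/151 = [24; 16, 1, 3, 2].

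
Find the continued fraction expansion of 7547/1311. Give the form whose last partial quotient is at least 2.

7547 = 5×1311 + 992
1311 = 1×992 + 319
992 = 3×319 + 35
319 = 9×35 + 4
35 = 8×4 + 3
4 = 1×3 + 1
3 = 3×1 + 0  (stop)
So 7547/1311 = [5; 1, 3, 9, 8, 1, 3].

[5; 1, 3, 9, 8, 1, 3]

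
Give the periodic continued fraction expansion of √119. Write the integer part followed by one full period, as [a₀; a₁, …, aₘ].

a₀ = ⌊√119⌋ = 10.
With m₀=0, d₀=1 and mₖ₊₁ = dₖaₖ − mₖ, dₖ₊₁ = (n − mₖ₊₁²)/dₖ, aₖ₊₁ = ⌊(a₀+mₖ₊₁)/dₖ₊₁⌋:
  k=1: m=10, d=19, a=1
  k=2: m=9, d=2, a=9
  k=3: m=9, d=19, a=1
  k=4: m=10, d=1, a=20
d=1 and a=2a₀=20 at k=4, so the next step gives (m, d) = (10, 19) again — its k=1 value — and the period has length 4.

[10; 1, 9, 1, 20]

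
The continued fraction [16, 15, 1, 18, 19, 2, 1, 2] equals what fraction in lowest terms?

756441/47093

Fold from the inside: start with 2/1.
  1 + 1/2 = 3/2
  2 + 2/3 = 8/3
  19 + 3/8 = 155/8
  18 + 8/155 = 2798/155
  1 + 155/2798 = 2953/2798
  15 + 2798/2953 = 47093/2953
  16 + 2953/47093 = 756441/47093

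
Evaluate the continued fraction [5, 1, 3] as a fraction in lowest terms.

Fold from the inside: start with 3/1.
  1 + 1/3 = 4/3
  5 + 3/4 = 23/4

23/4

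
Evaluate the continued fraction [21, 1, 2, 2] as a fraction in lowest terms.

Fold from the inside: start with 2/1.
  2 + 1/2 = 5/2
  1 + 2/5 = 7/5
  21 + 5/7 = 152/7

152/7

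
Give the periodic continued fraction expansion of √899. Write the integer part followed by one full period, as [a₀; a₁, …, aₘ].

[29; 1, 58]

a₀ = ⌊√899⌋ = 29.
With m₀=0, d₀=1 and mₖ₊₁ = dₖaₖ − mₖ, dₖ₊₁ = (n − mₖ₊₁²)/dₖ, aₖ₊₁ = ⌊(a₀+mₖ₊₁)/dₖ₊₁⌋:
  k=1: m=29, d=58, a=1
  k=2: m=29, d=1, a=58
d=1 and a=2a₀=58 at k=2, so the next step gives (m, d) = (29, 58) again — its k=1 value — and the period has length 2.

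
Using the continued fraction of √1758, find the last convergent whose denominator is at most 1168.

√1758 = [41; 1, 12, 1, 82, …] (period length 4).
Convergents:
  p_0/q_0 = 41/1
  p_1/q_1 = 42/1
  p_2/q_2 = 545/13
  p_3/q_3 = 587/14
  p_4/q_4 = 48679/1161
  p_5/q_5 = 49266/1175
q_4 = 1161 ≤ 1168 < 1175 = q_5, so the answer is 48679/1161.

48679/1161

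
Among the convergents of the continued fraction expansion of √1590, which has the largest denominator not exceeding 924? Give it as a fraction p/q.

√1590 = [39; 1, 6, 1, 78, …] (period length 4).
Convergents:
  p_0/q_0 = 39/1
  p_1/q_1 = 40/1
  p_2/q_2 = 279/7
  p_3/q_3 = 319/8
  p_4/q_4 = 25161/631
  p_5/q_5 = 25480/639
  p_6/q_6 = 178041/4465
q_5 = 639 ≤ 924 < 4465 = q_6, so the answer is 25480/639.

25480/639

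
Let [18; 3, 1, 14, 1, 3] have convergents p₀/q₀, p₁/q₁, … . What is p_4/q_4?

Using pₖ = aₖpₖ₋₁ + pₖ₋₂, qₖ = aₖqₖ₋₁ + qₖ₋₂ (with p₋₁=1, p₋₂=0, q₋₁=0, q₋₂=1):
  k=0: a=18, p=18, q=1
  k=1: a=3, p=55, q=3
  k=2: a=1, p=73, q=4
  k=3: a=14, p=1077, q=59
  k=4: a=1, p=1150, q=63

1150/63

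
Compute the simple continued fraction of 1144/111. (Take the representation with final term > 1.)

1144 = 10×111 + 34
111 = 3×34 + 9
34 = 3×9 + 7
9 = 1×7 + 2
7 = 3×2 + 1
2 = 2×1 + 0  (stop)
So 1144/111 = [10; 3, 3, 1, 3, 2].

[10; 3, 3, 1, 3, 2]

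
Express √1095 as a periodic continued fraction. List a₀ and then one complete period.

a₀ = ⌊√1095⌋ = 33.
With m₀=0, d₀=1 and mₖ₊₁ = dₖaₖ − mₖ, dₖ₊₁ = (n − mₖ₊₁²)/dₖ, aₖ₊₁ = ⌊(a₀+mₖ₊₁)/dₖ₊₁⌋:
  k=1: m=33, d=6, a=11
  k=2: m=33, d=1, a=66
d=1 and a=2a₀=66 at k=2, so the next step gives (m, d) = (33, 6) again — its k=1 value — and the period has length 2.

[33; 11, 66]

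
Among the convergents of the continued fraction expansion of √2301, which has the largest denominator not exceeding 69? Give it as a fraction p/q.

√2301 = [47; 1, 30, 1, 94, …] (period length 4).
Convergents:
  p_0/q_0 = 47/1
  p_1/q_1 = 48/1
  p_2/q_2 = 1487/31
  p_3/q_3 = 1535/32
  p_4/q_4 = 145777/3039
q_3 = 32 ≤ 69 < 3039 = q_4, so the answer is 1535/32.

1535/32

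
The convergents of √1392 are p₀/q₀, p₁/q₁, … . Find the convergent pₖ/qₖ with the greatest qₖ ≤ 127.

√1392 = [37; 3, 4, 3, 74, …] (period length 4).
Convergents:
  p_0/q_0 = 37/1
  p_1/q_1 = 112/3
  p_2/q_2 = 485/13
  p_3/q_3 = 1567/42
  p_4/q_4 = 116443/3121
q_3 = 42 ≤ 127 < 3121 = q_4, so the answer is 1567/42.

1567/42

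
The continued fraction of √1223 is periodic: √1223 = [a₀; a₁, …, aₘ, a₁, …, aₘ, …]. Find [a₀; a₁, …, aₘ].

[34; 1, 33, 1, 68]

a₀ = ⌊√1223⌋ = 34.
With m₀=0, d₀=1 and mₖ₊₁ = dₖaₖ − mₖ, dₖ₊₁ = (n − mₖ₊₁²)/dₖ, aₖ₊₁ = ⌊(a₀+mₖ₊₁)/dₖ₊₁⌋:
  k=1: m=34, d=67, a=1
  k=2: m=33, d=2, a=33
  k=3: m=33, d=67, a=1
  k=4: m=34, d=1, a=68
d=1 and a=2a₀=68 at k=4, so the next step gives (m, d) = (34, 67) again — its k=1 value — and the period has length 4.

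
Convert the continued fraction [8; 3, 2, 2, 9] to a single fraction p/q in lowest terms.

Using pₖ = aₖpₖ₋₁ + pₖ₋₂ and qₖ = aₖqₖ₋₁ + qₖ₋₂:
  k=0: a=8, p=8, q=1
  k=1: a=3, p=25, q=3
  k=2: a=2, p=58, q=7
  k=3: a=2, p=141, q=17
  k=4: a=9, p=1327, q=160

1327/160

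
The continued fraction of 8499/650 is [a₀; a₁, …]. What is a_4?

8499 = 13·650 + 49   →  a_0 = 13
650 = 13·49 + 13   →  a_1 = 13
49 = 3·13 + 10   →  a_2 = 3
13 = 1·10 + 3   →  a_3 = 1
10 = 3·3 + 1   →  a_4 = 3

3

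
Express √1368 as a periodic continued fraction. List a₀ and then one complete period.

[36; 1, 72]

a₀ = ⌊√1368⌋ = 36.
With m₀=0, d₀=1 and mₖ₊₁ = dₖaₖ − mₖ, dₖ₊₁ = (n − mₖ₊₁²)/dₖ, aₖ₊₁ = ⌊(a₀+mₖ₊₁)/dₖ₊₁⌋:
  k=1: m=36, d=72, a=1
  k=2: m=36, d=1, a=72
d=1 and a=2a₀=72 at k=2, so the next step gives (m, d) = (36, 72) again — its k=1 value — and the period has length 2.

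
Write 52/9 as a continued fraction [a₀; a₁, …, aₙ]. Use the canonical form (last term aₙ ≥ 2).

[5; 1, 3, 2]

52 = 5×9 + 7
9 = 1×7 + 2
7 = 3×2 + 1
2 = 2×1 + 0  (stop)
So 52/9 = [5; 1, 3, 2].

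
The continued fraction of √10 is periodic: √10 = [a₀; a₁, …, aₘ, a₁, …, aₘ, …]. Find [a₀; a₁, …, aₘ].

a₀ = ⌊√10⌋ = 3.
With m₀=0, d₀=1 and mₖ₊₁ = dₖaₖ − mₖ, dₖ₊₁ = (n − mₖ₊₁²)/dₖ, aₖ₊₁ = ⌊(a₀+mₖ₊₁)/dₖ₊₁⌋:
  k=1: m=3, d=1, a=6
d=1 and a=2a₀=6 at k=1, so the next step gives (m, d) = (3, 1) again — its k=1 value — and the period has length 1.

[3; 6]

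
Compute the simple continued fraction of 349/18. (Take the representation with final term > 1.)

[19; 2, 1, 1, 3]

349 = 19*18 + 7
18 = 2*7 + 4
7 = 1*4 + 3
4 = 1*3 + 1
3 = 3*1 + 0  (stop)
So 349/18 = [19; 2, 1, 1, 3].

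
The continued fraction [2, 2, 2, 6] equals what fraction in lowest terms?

77/32

Using pₖ = aₖpₖ₋₁ + pₖ₋₂ and qₖ = aₖqₖ₋₁ + qₖ₋₂:
  k=0: a=2, p=2, q=1
  k=1: a=2, p=5, q=2
  k=2: a=2, p=12, q=5
  k=3: a=6, p=77, q=32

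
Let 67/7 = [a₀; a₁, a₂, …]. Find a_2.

67 = 9·7 + 4   →  a_0 = 9
7 = 1·4 + 3   →  a_1 = 1
4 = 1·3 + 1   →  a_2 = 1

1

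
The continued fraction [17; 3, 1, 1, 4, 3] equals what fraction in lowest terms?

1780/103

Fold from the inside: start with 3/1.
  4 + 1/3 = 13/3
  1 + 3/13 = 16/13
  1 + 13/16 = 29/16
  3 + 16/29 = 103/29
  17 + 29/103 = 1780/103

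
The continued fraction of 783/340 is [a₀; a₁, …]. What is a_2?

3

783 = 2·340 + 103   →  a_0 = 2
340 = 3·103 + 31   →  a_1 = 3
103 = 3·31 + 10   →  a_2 = 3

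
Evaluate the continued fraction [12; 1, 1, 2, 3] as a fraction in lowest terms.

Using pₖ = aₖpₖ₋₁ + pₖ₋₂ and qₖ = aₖqₖ₋₁ + qₖ₋₂:
  k=0: a=12, p=12, q=1
  k=1: a=1, p=13, q=1
  k=2: a=1, p=25, q=2
  k=3: a=2, p=63, q=5
  k=4: a=3, p=214, q=17

214/17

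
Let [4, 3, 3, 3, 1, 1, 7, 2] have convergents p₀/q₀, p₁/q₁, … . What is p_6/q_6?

2474/575

Using pₖ = aₖpₖ₋₁ + pₖ₋₂, qₖ = aₖqₖ₋₁ + qₖ₋₂ (with p₋₁=1, p₋₂=0, q₋₁=0, q₋₂=1):
  k=0: a=4, p=4, q=1
  k=1: a=3, p=13, q=3
  k=2: a=3, p=43, q=10
  k=3: a=3, p=142, q=33
  k=4: a=1, p=185, q=43
  k=5: a=1, p=327, q=76
  k=6: a=7, p=2474, q=575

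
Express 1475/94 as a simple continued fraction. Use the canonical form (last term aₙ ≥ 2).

[15; 1, 2, 4, 7]

1475 = 15×94 + 65
94 = 1×65 + 29
65 = 2×29 + 7
29 = 4×7 + 1
7 = 7×1 + 0  (stop)
So 1475/94 = [15; 1, 2, 4, 7].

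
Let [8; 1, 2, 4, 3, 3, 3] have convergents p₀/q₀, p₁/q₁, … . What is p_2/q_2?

26/3

Using pₖ = aₖpₖ₋₁ + pₖ₋₂, qₖ = aₖqₖ₋₁ + qₖ₋₂ (with p₋₁=1, p₋₂=0, q₋₁=0, q₋₂=1):
  k=0: a=8, p=8, q=1
  k=1: a=1, p=9, q=1
  k=2: a=2, p=26, q=3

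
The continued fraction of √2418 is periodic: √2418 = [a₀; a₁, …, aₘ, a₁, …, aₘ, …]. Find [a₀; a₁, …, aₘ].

[49; 5, 1, 3, 2, 3, 1, 5, 98]

a₀ = ⌊√2418⌋ = 49.
With m₀=0, d₀=1 and mₖ₊₁ = dₖaₖ − mₖ, dₖ₊₁ = (n − mₖ₊₁²)/dₖ, aₖ₊₁ = ⌊(a₀+mₖ₊₁)/dₖ₊₁⌋:
  k=1: m=49, d=17, a=5
  k=2: m=36, d=66, a=1
  k=3: m=30, d=23, a=3
  k=4: m=39, d=39, a=2
  k=5: m=39, d=23, a=3
  k=6: m=30, d=66, a=1
  k=7: m=36, d=17, a=5
  k=8: m=49, d=1, a=98
d=1 and a=2a₀=98 at k=8, so the next step gives (m, d) = (49, 17) again — its k=1 value — and the period has length 8.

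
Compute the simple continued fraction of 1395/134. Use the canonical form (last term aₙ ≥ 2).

1395 = 10×134 + 55
134 = 2×55 + 24
55 = 2×24 + 7
24 = 3×7 + 3
7 = 2×3 + 1
3 = 3×1 + 0  (stop)
So 1395/134 = [10; 2, 2, 3, 2, 3].

[10; 2, 2, 3, 2, 3]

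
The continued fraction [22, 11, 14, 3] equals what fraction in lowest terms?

10515/476

Using pₖ = aₖpₖ₋₁ + pₖ₋₂ and qₖ = aₖqₖ₋₁ + qₖ₋₂:
  k=0: a=22, p=22, q=1
  k=1: a=11, p=243, q=11
  k=2: a=14, p=3424, q=155
  k=3: a=3, p=10515, q=476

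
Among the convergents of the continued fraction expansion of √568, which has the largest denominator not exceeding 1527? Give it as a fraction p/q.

√568 = [23; 1, 4, 1, 46, …] (period length 4).
Convergents:
  p_0/q_0 = 23/1
  p_1/q_1 = 24/1
  p_2/q_2 = 119/5
  p_3/q_3 = 143/6
  p_4/q_4 = 6697/281
  p_5/q_5 = 6840/287
  p_6/q_6 = 34057/1429
  p_7/q_7 = 40897/1716
q_6 = 1429 ≤ 1527 < 1716 = q_7, so the answer is 34057/1429.

34057/1429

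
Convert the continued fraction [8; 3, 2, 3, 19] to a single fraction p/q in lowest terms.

3839/463

Fold from the inside: start with 19/1.
  3 + 1/19 = 58/19
  2 + 19/58 = 135/58
  3 + 58/135 = 463/135
  8 + 135/463 = 3839/463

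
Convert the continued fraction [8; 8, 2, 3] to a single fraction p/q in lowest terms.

Using pₖ = aₖpₖ₋₁ + pₖ₋₂ and qₖ = aₖqₖ₋₁ + qₖ₋₂:
  k=0: a=8, p=8, q=1
  k=1: a=8, p=65, q=8
  k=2: a=2, p=138, q=17
  k=3: a=3, p=479, q=59

479/59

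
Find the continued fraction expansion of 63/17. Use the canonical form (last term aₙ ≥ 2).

[3; 1, 2, 2, 2]

63 = 3*17 + 12
17 = 1*12 + 5
12 = 2*5 + 2
5 = 2*2 + 1
2 = 2*1 + 0  (stop)
So 63/17 = [3; 1, 2, 2, 2].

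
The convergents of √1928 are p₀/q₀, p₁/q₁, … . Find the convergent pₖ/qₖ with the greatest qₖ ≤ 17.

483/11

√1928 = [43; 1, 9, 1, 86, …] (period length 4).
Convergents:
  p_0/q_0 = 43/1
  p_1/q_1 = 44/1
  p_2/q_2 = 439/10
  p_3/q_3 = 483/11
  p_4/q_4 = 41977/956
q_3 = 11 ≤ 17 < 956 = q_4, so the answer is 483/11.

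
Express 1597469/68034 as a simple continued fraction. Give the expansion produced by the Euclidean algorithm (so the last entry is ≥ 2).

[23; 2, 12, 3, 2, 7, 3, 16]

1597469 = 23·68034 + 32687
68034 = 2·32687 + 2660
32687 = 12·2660 + 767
2660 = 3·767 + 359
767 = 2·359 + 49
359 = 7·49 + 16
49 = 3·16 + 1
16 = 16·1 + 0  (stop)
So 1597469/68034 = [23; 2, 12, 3, 2, 7, 3, 16].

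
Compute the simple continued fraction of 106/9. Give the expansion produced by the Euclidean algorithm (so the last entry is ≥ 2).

106 = 11*9 + 7
9 = 1*7 + 2
7 = 3*2 + 1
2 = 2*1 + 0  (stop)
So 106/9 = [11; 1, 3, 2].

[11; 1, 3, 2]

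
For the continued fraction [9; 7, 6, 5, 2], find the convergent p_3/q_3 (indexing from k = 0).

2029/222

Using pₖ = aₖpₖ₋₁ + pₖ₋₂, qₖ = aₖqₖ₋₁ + qₖ₋₂ (with p₋₁=1, p₋₂=0, q₋₁=0, q₋₂=1):
  k=0: a=9, p=9, q=1
  k=1: a=7, p=64, q=7
  k=2: a=6, p=393, q=43
  k=3: a=5, p=2029, q=222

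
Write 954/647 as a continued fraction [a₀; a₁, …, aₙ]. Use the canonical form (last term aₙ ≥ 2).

954 = 1×647 + 307
647 = 2×307 + 33
307 = 9×33 + 10
33 = 3×10 + 3
10 = 3×3 + 1
3 = 3×1 + 0  (stop)
So 954/647 = [1; 2, 9, 3, 3, 3].

[1; 2, 9, 3, 3, 3]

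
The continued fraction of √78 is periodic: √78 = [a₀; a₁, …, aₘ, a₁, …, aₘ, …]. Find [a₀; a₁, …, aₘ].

a₀ = ⌊√78⌋ = 8.
With m₀=0, d₀=1 and mₖ₊₁ = dₖaₖ − mₖ, dₖ₊₁ = (n − mₖ₊₁²)/dₖ, aₖ₊₁ = ⌊(a₀+mₖ₊₁)/dₖ₊₁⌋:
  k=1: m=8, d=14, a=1
  k=2: m=6, d=3, a=4
  k=3: m=6, d=14, a=1
  k=4: m=8, d=1, a=16
d=1 and a=2a₀=16 at k=4, so the next step gives (m, d) = (8, 14) again — its k=1 value — and the period has length 4.

[8; 1, 4, 1, 16]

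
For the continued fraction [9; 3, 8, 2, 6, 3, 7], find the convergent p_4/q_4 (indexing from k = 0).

Using pₖ = aₖpₖ₋₁ + pₖ₋₂, qₖ = aₖqₖ₋₁ + qₖ₋₂ (with p₋₁=1, p₋₂=0, q₋₁=0, q₋₂=1):
  k=0: a=9, p=9, q=1
  k=1: a=3, p=28, q=3
  k=2: a=8, p=233, q=25
  k=3: a=2, p=494, q=53
  k=4: a=6, p=3197, q=343

3197/343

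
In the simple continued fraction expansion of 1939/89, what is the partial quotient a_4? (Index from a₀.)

1939 = 21·89 + 70   →  a_0 = 21
89 = 1·70 + 19   →  a_1 = 1
70 = 3·19 + 13   →  a_2 = 3
19 = 1·13 + 6   →  a_3 = 1
13 = 2·6 + 1   →  a_4 = 2

2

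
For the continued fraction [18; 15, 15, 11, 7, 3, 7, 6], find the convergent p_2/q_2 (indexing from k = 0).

Using pₖ = aₖpₖ₋₁ + pₖ₋₂, qₖ = aₖqₖ₋₁ + qₖ₋₂ (with p₋₁=1, p₋₂=0, q₋₁=0, q₋₂=1):
  k=0: a=18, p=18, q=1
  k=1: a=15, p=271, q=15
  k=2: a=15, p=4083, q=226

4083/226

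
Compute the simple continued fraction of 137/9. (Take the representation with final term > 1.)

[15; 4, 2]

137 = 15*9 + 2
9 = 4*2 + 1
2 = 2*1 + 0  (stop)
So 137/9 = [15; 4, 2].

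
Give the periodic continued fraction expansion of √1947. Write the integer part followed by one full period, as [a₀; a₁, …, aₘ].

a₀ = ⌊√1947⌋ = 44.
With m₀=0, d₀=1 and mₖ₊₁ = dₖaₖ − mₖ, dₖ₊₁ = (n − mₖ₊₁²)/dₖ, aₖ₊₁ = ⌊(a₀+mₖ₊₁)/dₖ₊₁⌋:
  k=1: m=44, d=11, a=8
  k=2: m=44, d=1, a=88
d=1 and a=2a₀=88 at k=2, so the next step gives (m, d) = (44, 11) again — its k=1 value — and the period has length 2.

[44; 8, 88]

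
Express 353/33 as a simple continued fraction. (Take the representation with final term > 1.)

353 = 10·33 + 23
33 = 1·23 + 10
23 = 2·10 + 3
10 = 3·3 + 1
3 = 3·1 + 0  (stop)
So 353/33 = [10; 1, 2, 3, 3].

[10; 1, 2, 3, 3]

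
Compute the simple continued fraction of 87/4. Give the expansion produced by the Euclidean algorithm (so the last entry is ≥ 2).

[21; 1, 3]

87 = 21·4 + 3
4 = 1·3 + 1
3 = 3·1 + 0  (stop)
So 87/4 = [21; 1, 3].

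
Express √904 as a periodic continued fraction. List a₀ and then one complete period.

a₀ = ⌊√904⌋ = 30.
With m₀=0, d₀=1 and mₖ₊₁ = dₖaₖ − mₖ, dₖ₊₁ = (n − mₖ₊₁²)/dₖ, aₖ₊₁ = ⌊(a₀+mₖ₊₁)/dₖ₊₁⌋:
  k=1: m=30, d=4, a=15
  k=2: m=30, d=1, a=60
d=1 and a=2a₀=60 at k=2, so the next step gives (m, d) = (30, 4) again — its k=1 value — and the period has length 2.

[30; 15, 60]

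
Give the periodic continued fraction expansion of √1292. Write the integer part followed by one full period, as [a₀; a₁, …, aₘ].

a₀ = ⌊√1292⌋ = 35.

[35; 1, 16, 1, 70]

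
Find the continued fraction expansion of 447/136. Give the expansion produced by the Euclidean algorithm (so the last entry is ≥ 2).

447 = 3*136 + 39
136 = 3*39 + 19
39 = 2*19 + 1
19 = 19*1 + 0  (stop)
So 447/136 = [3; 3, 2, 19].

[3; 3, 2, 19]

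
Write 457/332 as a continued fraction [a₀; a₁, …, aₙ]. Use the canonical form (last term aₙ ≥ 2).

[1; 2, 1, 1, 1, 9, 1, 3]

457 = 1*332 + 125
332 = 2*125 + 82
125 = 1*82 + 43
82 = 1*43 + 39
43 = 1*39 + 4
39 = 9*4 + 3
4 = 1*3 + 1
3 = 3*1 + 0  (stop)
So 457/332 = [1; 2, 1, 1, 1, 9, 1, 3].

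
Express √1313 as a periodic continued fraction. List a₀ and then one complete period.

[36; 4, 4, 72]

a₀ = ⌊√1313⌋ = 36.
With m₀=0, d₀=1 and mₖ₊₁ = dₖaₖ − mₖ, dₖ₊₁ = (n − mₖ₊₁²)/dₖ, aₖ₊₁ = ⌊(a₀+mₖ₊₁)/dₖ₊₁⌋:
  k=1: m=36, d=17, a=4
  k=2: m=32, d=17, a=4
  k=3: m=36, d=1, a=72
d=1 and a=2a₀=72 at k=3, so the next step gives (m, d) = (36, 17) again — its k=1 value — and the period has length 3.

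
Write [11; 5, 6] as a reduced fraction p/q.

347/31

Fold from the inside: start with 6/1.
  5 + 1/6 = 31/6
  11 + 6/31 = 347/31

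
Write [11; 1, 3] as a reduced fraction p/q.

47/4

Fold from the inside: start with 3/1.
  1 + 1/3 = 4/3
  11 + 3/4 = 47/4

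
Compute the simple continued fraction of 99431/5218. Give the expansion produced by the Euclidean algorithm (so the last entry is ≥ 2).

[19; 18, 18, 16]

99431 = 19*5218 + 289
5218 = 18*289 + 16
289 = 18*16 + 1
16 = 16*1 + 0  (stop)
So 99431/5218 = [19; 18, 18, 16].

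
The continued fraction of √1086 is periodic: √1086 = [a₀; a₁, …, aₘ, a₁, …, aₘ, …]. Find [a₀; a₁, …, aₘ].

a₀ = ⌊√1086⌋ = 32.

[32; 1, 20, 1, 64]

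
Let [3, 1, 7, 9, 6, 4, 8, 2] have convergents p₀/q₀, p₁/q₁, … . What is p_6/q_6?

Using pₖ = aₖpₖ₋₁ + pₖ₋₂, qₖ = aₖqₖ₋₁ + qₖ₋₂ (with p₋₁=1, p₋₂=0, q₋₁=0, q₋₂=1):
  k=0: a=3, p=3, q=1
  k=1: a=1, p=4, q=1
  k=2: a=7, p=31, q=8
  k=3: a=9, p=283, q=73
  k=4: a=6, p=1729, q=446
  k=5: a=4, p=7199, q=1857
  k=6: a=8, p=59321, q=15302

59321/15302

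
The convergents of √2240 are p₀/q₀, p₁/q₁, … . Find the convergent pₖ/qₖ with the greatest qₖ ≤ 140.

3313/70

√2240 = [47; 3, 23, 3, 94, …] (period length 4).
Convergents:
  p_0/q_0 = 47/1
  p_1/q_1 = 142/3
  p_2/q_2 = 3313/70
  p_3/q_3 = 10081/213
q_2 = 70 ≤ 140 < 213 = q_3, so the answer is 3313/70.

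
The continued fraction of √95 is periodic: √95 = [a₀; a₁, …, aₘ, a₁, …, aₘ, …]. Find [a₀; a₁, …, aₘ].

a₀ = ⌊√95⌋ = 9.
With m₀=0, d₀=1 and mₖ₊₁ = dₖaₖ − mₖ, dₖ₊₁ = (n − mₖ₊₁²)/dₖ, aₖ₊₁ = ⌊(a₀+mₖ₊₁)/dₖ₊₁⌋:
  k=1: m=9, d=14, a=1
  k=2: m=5, d=5, a=2
  k=3: m=5, d=14, a=1
  k=4: m=9, d=1, a=18
d=1 and a=2a₀=18 at k=4, so the next step gives (m, d) = (9, 14) again — its k=1 value — and the period has length 4.

[9; 1, 2, 1, 18]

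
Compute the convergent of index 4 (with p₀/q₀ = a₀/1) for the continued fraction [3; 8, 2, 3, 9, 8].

1709/548

Using pₖ = aₖpₖ₋₁ + pₖ₋₂, qₖ = aₖqₖ₋₁ + qₖ₋₂ (with p₋₁=1, p₋₂=0, q₋₁=0, q₋₂=1):
  k=0: a=3, p=3, q=1
  k=1: a=8, p=25, q=8
  k=2: a=2, p=53, q=17
  k=3: a=3, p=184, q=59
  k=4: a=9, p=1709, q=548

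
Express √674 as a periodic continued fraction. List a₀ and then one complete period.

a₀ = ⌊√674⌋ = 25.
With m₀=0, d₀=1 and mₖ₊₁ = dₖaₖ − mₖ, dₖ₊₁ = (n − mₖ₊₁²)/dₖ, aₖ₊₁ = ⌊(a₀+mₖ₊₁)/dₖ₊₁⌋:
  k=1: m=25, d=49, a=1
  k=2: m=24, d=2, a=24
  k=3: m=24, d=49, a=1
  k=4: m=25, d=1, a=50
d=1 and a=2a₀=50 at k=4, so the next step gives (m, d) = (25, 49) again — its k=1 value — and the period has length 4.

[25; 1, 24, 1, 50]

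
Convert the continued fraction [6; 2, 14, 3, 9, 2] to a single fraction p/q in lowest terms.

11339/1749

Using pₖ = aₖpₖ₋₁ + pₖ₋₂ and qₖ = aₖqₖ₋₁ + qₖ₋₂:
  k=0: a=6, p=6, q=1
  k=1: a=2, p=13, q=2
  k=2: a=14, p=188, q=29
  k=3: a=3, p=577, q=89
  k=4: a=9, p=5381, q=830
  k=5: a=2, p=11339, q=1749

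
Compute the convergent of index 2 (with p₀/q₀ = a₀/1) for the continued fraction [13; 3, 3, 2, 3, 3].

Using pₖ = aₖpₖ₋₁ + pₖ₋₂, qₖ = aₖqₖ₋₁ + qₖ₋₂ (with p₋₁=1, p₋₂=0, q₋₁=0, q₋₂=1):
  k=0: a=13, p=13, q=1
  k=1: a=3, p=40, q=3
  k=2: a=3, p=133, q=10

133/10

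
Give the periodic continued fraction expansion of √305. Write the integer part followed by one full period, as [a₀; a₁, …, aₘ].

[17; 2, 6, 2, 34]

a₀ = ⌊√305⌋ = 17.
With m₀=0, d₀=1 and mₖ₊₁ = dₖaₖ − mₖ, dₖ₊₁ = (n − mₖ₊₁²)/dₖ, aₖ₊₁ = ⌊(a₀+mₖ₊₁)/dₖ₊₁⌋:
  k=1: m=17, d=16, a=2
  k=2: m=15, d=5, a=6
  k=3: m=15, d=16, a=2
  k=4: m=17, d=1, a=34
d=1 and a=2a₀=34 at k=4, so the next step gives (m, d) = (17, 16) again — its k=1 value — and the period has length 4.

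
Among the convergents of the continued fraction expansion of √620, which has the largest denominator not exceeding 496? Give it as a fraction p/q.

12176/489

√620 = [24; 1, 8, 1, 48, …] (period length 4).
Convergents:
  p_0/q_0 = 24/1
  p_1/q_1 = 25/1
  p_2/q_2 = 224/9
  p_3/q_3 = 249/10
  p_4/q_4 = 12176/489
  p_5/q_5 = 12425/499
q_4 = 489 ≤ 496 < 499 = q_5, so the answer is 12176/489.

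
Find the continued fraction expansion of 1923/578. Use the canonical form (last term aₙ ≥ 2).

[3; 3, 17, 5, 2]

1923 = 3*578 + 189
578 = 3*189 + 11
189 = 17*11 + 2
11 = 5*2 + 1
2 = 2*1 + 0  (stop)
So 1923/578 = [3; 3, 17, 5, 2].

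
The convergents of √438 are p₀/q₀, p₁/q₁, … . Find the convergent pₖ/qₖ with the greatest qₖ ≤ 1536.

√438 = [20; 1, 12, 1, 40, …] (period length 4).
Convergents:
  p_0/q_0 = 20/1
  p_1/q_1 = 21/1
  p_2/q_2 = 272/13
  p_3/q_3 = 293/14
  p_4/q_4 = 11992/573
  p_5/q_5 = 12285/587
  p_6/q_6 = 159412/7617
q_5 = 587 ≤ 1536 < 7617 = q_6, so the answer is 12285/587.

12285/587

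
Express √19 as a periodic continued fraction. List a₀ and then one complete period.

a₀ = ⌊√19⌋ = 4.
With m₀=0, d₀=1 and mₖ₊₁ = dₖaₖ − mₖ, dₖ₊₁ = (n − mₖ₊₁²)/dₖ, aₖ₊₁ = ⌊(a₀+mₖ₊₁)/dₖ₊₁⌋:
  k=1: m=4, d=3, a=2
  k=2: m=2, d=5, a=1
  k=3: m=3, d=2, a=3
  k=4: m=3, d=5, a=1
  k=5: m=2, d=3, a=2
  k=6: m=4, d=1, a=8
d=1 and a=2a₀=8 at k=6, so the next step gives (m, d) = (4, 3) again — its k=1 value — and the period has length 6.

[4; 2, 1, 3, 1, 2, 8]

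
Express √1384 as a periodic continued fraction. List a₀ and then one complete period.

a₀ = ⌊√1384⌋ = 37.
With m₀=0, d₀=1 and mₖ₊₁ = dₖaₖ − mₖ, dₖ₊₁ = (n − mₖ₊₁²)/dₖ, aₖ₊₁ = ⌊(a₀+mₖ₊₁)/dₖ₊₁⌋:
  k=1: m=37, d=15, a=4
  k=2: m=23, d=57, a=1
  k=3: m=34, d=4, a=17
  k=4: m=34, d=57, a=1
  k=5: m=23, d=15, a=4
  k=6: m=37, d=1, a=74
d=1 and a=2a₀=74 at k=6, so the next step gives (m, d) = (37, 15) again — its k=1 value — and the period has length 6.

[37; 4, 1, 17, 1, 4, 74]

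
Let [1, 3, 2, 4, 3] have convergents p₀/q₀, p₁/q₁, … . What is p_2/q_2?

9/7

Using pₖ = aₖpₖ₋₁ + pₖ₋₂, qₖ = aₖqₖ₋₁ + qₖ₋₂ (with p₋₁=1, p₋₂=0, q₋₁=0, q₋₂=1):
  k=0: a=1, p=1, q=1
  k=1: a=3, p=4, q=3
  k=2: a=2, p=9, q=7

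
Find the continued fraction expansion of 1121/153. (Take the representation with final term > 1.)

[7; 3, 16, 1, 2]

1121 = 7×153 + 50
153 = 3×50 + 3
50 = 16×3 + 2
3 = 1×2 + 1
2 = 2×1 + 0  (stop)
So 1121/153 = [7; 3, 16, 1, 2].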